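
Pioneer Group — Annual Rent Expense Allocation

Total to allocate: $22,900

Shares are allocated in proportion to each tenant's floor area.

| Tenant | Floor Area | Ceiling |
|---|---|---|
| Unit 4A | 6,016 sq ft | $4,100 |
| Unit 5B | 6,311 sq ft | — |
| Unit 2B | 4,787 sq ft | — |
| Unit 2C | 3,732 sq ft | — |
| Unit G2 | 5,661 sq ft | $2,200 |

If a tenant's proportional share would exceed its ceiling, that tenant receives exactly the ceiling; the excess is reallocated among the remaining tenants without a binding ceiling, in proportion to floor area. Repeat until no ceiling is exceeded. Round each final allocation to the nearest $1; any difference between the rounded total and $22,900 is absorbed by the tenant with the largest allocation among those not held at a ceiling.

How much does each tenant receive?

Unit 4A: $4,100; Unit 5B: $7,065; Unit 2B: $5,358; Unit 2C: $4,177; Unit G2: $2,200

Sum of floor area: 26,507.
Unconstrained shares: Unit 4A 5,197.36; Unit 5B 5,452.22; Unit 2B 4,135.60; Unit 2C 3,224.16; Unit G2 4,890.67.
Cap binds for Unit 4A ($4,100), Unit G2 ($2,200); residual $16,600 reallocated over remaining floor area 14,830.
Shares after redistribution: Unit 5B 7,064.23 → $7,064; Unit 2B 5,358.34 → $5,358; Unit 2C 4,177.42 → $4,177.
Rounding difference +$1 applied to Unit 5B → $7,065.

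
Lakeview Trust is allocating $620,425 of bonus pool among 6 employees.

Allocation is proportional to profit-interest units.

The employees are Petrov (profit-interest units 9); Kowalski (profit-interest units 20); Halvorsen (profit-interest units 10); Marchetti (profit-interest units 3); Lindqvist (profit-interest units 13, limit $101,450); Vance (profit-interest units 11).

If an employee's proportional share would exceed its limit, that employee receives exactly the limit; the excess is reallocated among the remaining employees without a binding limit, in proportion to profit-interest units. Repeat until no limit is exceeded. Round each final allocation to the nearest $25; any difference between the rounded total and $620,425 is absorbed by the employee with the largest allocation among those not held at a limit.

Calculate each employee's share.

Sum of profit-interest units: 66.
Pro-rata shares before constraints: Petrov 84,603.41; Kowalski 188,007.58; Halvorsen 94,003.79; Marchetti 28,201.14; Lindqvist 122,204.92; Vance 103,404.17.
Held at cap: Lindqvist ($101,450); residual $518,975 reallocated over remaining profit-interest units 53.
Remaining shares: Petrov 88,127.83 → $88,125; Kowalski 195,839.62 → $195,850; Halvorsen 97,919.81 → $97,925; Marchetti 29,375.94 → $29,375; Vance 107,711.79 → $107,700.

Petrov: $88,125; Kowalski: $195,850; Halvorsen: $97,925; Marchetti: $29,375; Lindqvist: $101,450; Vance: $107,700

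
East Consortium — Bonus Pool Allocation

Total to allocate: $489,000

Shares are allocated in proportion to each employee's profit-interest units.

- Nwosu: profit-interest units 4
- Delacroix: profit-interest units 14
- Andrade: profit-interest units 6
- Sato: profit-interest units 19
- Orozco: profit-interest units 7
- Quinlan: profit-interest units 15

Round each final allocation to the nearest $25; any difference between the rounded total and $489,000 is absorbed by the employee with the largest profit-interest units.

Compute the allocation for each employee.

Nwosu: $30,100 | Delacroix: $105,325 | Andrade: $45,150 | Sato: $142,925 | Orozco: $52,650 | Quinlan: $112,850

Sum of profit-interest units: 65.
Raw shares: Nwosu 4/65 × $489,000 = 30,092.31; Delacroix 14/65 × $489,000 = 105,323.08; Andrade 6/65 × $489,000 = 45,138.46; Sato 19/65 × $489,000 = 142,938.46; Orozco 7/65 × $489,000 = 52,661.54; Quinlan 15/65 × $489,000 = 112,846.15.
Rounded to nearest $25: Nwosu $30,100; Delacroix $105,325; Andrade $45,150; Sato $142,950; Orozco $52,650; Quinlan $112,850. Sum = $489,025.
Difference $489,000 − $489,025 = −$25 applied to largest profit-interest units (Sato): Sato becomes $142,925.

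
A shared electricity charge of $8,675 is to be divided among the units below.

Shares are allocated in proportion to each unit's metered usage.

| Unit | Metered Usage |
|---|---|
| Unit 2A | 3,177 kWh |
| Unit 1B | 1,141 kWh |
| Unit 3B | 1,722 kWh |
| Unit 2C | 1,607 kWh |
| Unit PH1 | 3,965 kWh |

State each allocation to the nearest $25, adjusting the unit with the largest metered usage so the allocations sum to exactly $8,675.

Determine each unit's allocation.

Unit 2A: $2,375; Unit 1B: $850; Unit 3B: $1,275; Unit 2C: $1,200; Unit PH1: $2,975

Sum of metered usage: 11,612.
Pro-rata amounts: Unit 2A 3,177/11,612 × $8,675 = 2,373.45; Unit 1B 1,141/11,612 × $8,675 = 852.41; Unit 3B 1,722/11,612 × $8,675 = 1,286.46; Unit 2C 1,607/11,612 × $8,675 = 1,200.54; Unit PH1 3,965/11,612 × $8,675 = 2,962.14.
After rounding ($25): Unit 2A $2,375; Unit 1B $850; Unit 3B $1,275; Unit 2C $1,200; Unit PH1 $2,950. Sum = $8,650.
Difference $8,675 − $8,650 = +$25 applied to largest metered usage (Unit PH1): Unit PH1 becomes $2,975.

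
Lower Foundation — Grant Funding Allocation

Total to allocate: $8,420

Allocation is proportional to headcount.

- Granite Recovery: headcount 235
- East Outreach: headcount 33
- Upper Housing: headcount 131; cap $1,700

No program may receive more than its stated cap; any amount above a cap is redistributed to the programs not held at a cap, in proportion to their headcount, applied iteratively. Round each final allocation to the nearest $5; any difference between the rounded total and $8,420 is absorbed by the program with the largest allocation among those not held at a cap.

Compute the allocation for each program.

Granite Recovery: $5,895 | East Outreach: $825 | Upper Housing: $1,700

Headcount total: 399.
Pro-rata shares before constraints: Granite Recovery 4,959.15; East Outreach 696.39; Upper Housing 2,764.46.
Capped: Upper Housing ($1,700); balance $6,720 reallocated over remaining headcount 268.
Shares after redistribution: Granite Recovery 5,892.54 → $5,895; East Outreach 827.46 → $825.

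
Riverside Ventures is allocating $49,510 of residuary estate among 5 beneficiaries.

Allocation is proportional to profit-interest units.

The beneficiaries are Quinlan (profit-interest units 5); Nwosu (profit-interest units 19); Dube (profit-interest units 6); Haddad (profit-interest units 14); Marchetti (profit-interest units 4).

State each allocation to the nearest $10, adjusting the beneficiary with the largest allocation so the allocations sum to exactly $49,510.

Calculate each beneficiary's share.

Quinlan: $5,160 | Nwosu: $19,590 | Dube: $6,190 | Haddad: $14,440 | Marchetti: $4,130

Combined profit-interest units = 48.
Raw shares: Quinlan 5/48 × $49,510 = 5,157.29; Nwosu 19/48 × $49,510 = 19,597.71; Dube 6/48 × $49,510 = 6,188.75; Haddad 14/48 × $49,510 = 14,440.42; Marchetti 4/48 × $49,510 = 4,125.83.
At nearest $10: Quinlan $5,160; Nwosu $19,600; Dube $6,190; Haddad $14,440; Marchetti $4,130. Sum = $49,520.
Difference $49,510 − $49,520 = −$10 applied to largest allocation (Nwosu): Nwosu becomes $19,590.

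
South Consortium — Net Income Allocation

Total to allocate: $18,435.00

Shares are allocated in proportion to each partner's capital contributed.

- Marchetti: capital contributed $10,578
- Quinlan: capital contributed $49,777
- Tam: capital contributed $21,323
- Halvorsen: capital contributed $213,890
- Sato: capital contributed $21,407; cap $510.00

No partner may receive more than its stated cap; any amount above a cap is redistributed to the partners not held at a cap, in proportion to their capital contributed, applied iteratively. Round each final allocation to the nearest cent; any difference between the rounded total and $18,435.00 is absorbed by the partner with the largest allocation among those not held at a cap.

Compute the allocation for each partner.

Sum of capital contributed: 316,975.
Pro-rata shares before constraints: Marchetti 615.2076; Quinlan 2,894.9885; Tam 1,240.1278; Halvorsen 12,439.6629; Sato 1,245.0132.
Cap binds for Sato ($510.00); residual $17,925.00 reallocated over remaining capital contributed 295,568.
Remaining shares: Marchetti 641.5128 → $641.51; Quinlan 3,018.7731 → $3,018.77; Tam 1,293.1534 → $1,293.15; Halvorsen 12,971.5607 → $12,971.56.
Rounding difference +$0.01 applied to Halvorsen → $12,971.57.

Marchetti: $641.51 | Quinlan: $3,018.77 | Tam: $1,293.15 | Halvorsen: $12,971.57 | Sato: $510.00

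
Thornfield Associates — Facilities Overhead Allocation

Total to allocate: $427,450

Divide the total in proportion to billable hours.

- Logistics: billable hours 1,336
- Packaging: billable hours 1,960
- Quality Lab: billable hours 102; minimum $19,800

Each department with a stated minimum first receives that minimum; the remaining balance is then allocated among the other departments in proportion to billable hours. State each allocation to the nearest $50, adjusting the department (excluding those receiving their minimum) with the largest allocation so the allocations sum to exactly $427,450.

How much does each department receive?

Minimums first: Quality Lab $19,800. Residual $407,650.
Residual split over remaining billable hours 3,296: Logistics 165,236.77 → $165,250; Packaging 242,413.23 → $242,400.

Logistics: $165,250 · Packaging: $242,400 · Quality Lab: $19,800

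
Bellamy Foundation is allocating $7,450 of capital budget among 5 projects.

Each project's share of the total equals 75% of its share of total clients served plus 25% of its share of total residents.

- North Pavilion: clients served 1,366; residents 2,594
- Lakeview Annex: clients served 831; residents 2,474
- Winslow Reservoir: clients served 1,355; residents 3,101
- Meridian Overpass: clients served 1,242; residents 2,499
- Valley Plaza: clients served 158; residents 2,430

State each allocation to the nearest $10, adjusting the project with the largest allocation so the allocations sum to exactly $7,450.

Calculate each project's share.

North Pavilion: $1,910 | Lakeview Annex: $1,290 | Winslow Reservoir: $1,970 | Meridian Overpass: $1,760 | Valley Plaza: $520

Clients served total 4,952; residents total 13,098.
Composite weights (75% clients served + 25% residents): North Pavilion 0.2564; Lakeview Annex 0.1731; Winslow Reservoir 0.2644; Meridian Overpass 0.2358; Valley Plaza 0.0703.
Pro-rata amounts: North Pavilion 1,910.16; Lakeview Annex 1,289.44; Winslow Reservoir 1,969.84; Meridian Overpass 1,756.74; Valley Plaza 523.82.
After rounding ($10): North Pavilion $1,910; Lakeview Annex $1,290; Winslow Reservoir $1,970; Meridian Overpass $1,760; Valley Plaza $520. Sum = $7,450.
Rounded total matches; no reconciliation needed.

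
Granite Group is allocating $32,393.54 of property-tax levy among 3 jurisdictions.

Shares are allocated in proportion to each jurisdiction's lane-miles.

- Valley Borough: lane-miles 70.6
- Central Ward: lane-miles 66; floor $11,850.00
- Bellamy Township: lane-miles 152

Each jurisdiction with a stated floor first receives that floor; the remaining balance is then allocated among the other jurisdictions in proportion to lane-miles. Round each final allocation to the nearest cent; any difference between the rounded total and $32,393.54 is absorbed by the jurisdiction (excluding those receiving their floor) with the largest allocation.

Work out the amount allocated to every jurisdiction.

Valley Borough: $6,515.61 | Central Ward: $11,850.00 | Bellamy Township: $14,027.93

Minimums first: Central Ward $11,850.00. Residual $20,543.54.
Residual split over remaining lane-miles 222.6: Valley Borough 6,515.6061 → $6,515.61; Bellamy Township 14,027.9339 → $14,027.93.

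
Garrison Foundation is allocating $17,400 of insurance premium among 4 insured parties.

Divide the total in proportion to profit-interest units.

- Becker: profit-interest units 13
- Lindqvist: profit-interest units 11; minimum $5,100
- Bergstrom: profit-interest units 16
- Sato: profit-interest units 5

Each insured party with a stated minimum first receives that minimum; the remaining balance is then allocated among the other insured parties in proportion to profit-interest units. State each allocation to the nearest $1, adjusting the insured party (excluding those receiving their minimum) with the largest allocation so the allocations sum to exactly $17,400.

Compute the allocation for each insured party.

Minimums first: Lindqvist $5,100. Residual $12,300.
Residual split over remaining profit-interest units 34: Becker 4,702.94 → $4,703; Bergstrom 5,788.24 → $5,788; Sato 1,808.82 → $1,809.

Becker: $4,703 · Lindqvist: $5,100 · Bergstrom: $5,788 · Sato: $1,809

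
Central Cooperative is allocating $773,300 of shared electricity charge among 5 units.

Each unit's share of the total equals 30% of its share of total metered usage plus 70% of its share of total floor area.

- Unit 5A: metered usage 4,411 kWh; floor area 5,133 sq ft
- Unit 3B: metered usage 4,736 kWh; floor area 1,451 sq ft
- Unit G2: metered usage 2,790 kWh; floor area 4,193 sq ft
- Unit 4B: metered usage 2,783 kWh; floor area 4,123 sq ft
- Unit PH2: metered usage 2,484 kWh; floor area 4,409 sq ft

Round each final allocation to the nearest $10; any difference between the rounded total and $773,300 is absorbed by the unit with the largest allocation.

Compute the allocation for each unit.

Totals — metered usage 17,204, floor area 19,309.
Combined weights (30% metered usage + 70% floor area): Unit 5A 0.2630; Unit 3B 0.1352; Unit G2 0.2007; Unit 4B 0.1980; Unit PH2 0.2032.
Unrounded shares: Unit 5A 203,379.73; Unit 3B 104,540.77; Unit G2 155,169.07; Unit 4B 153,112.30; Unit PH2 157,098.13.
At nearest $10: Unit 5A $203,380; Unit 3B $104,540; Unit G2 $155,170; Unit 4B $153,110; Unit PH2 $157,100. Sum = $773,300.
No rounding difference to absorb.

Unit 5A: $203,380 · Unit 3B: $104,540 · Unit G2: $155,170 · Unit 4B: $153,110 · Unit PH2: $157,100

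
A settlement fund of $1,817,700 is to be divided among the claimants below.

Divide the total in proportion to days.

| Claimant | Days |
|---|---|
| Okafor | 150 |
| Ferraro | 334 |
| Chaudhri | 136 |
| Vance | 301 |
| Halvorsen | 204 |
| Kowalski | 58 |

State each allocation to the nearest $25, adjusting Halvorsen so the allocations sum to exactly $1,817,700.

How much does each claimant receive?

Days total: 1,183.
Pro-rata amounts: Okafor 150/1,183 × $1,817,700 = 230,477.60; Ferraro 334/1,183 × $1,817,700 = 513,196.79; Chaudhri 136/1,183 × $1,817,700 = 208,966.36; Vance 301/1,183 × $1,817,700 = 462,491.72; Halvorsen 204/1,183 × $1,817,700 = 313,449.54; Kowalski 58/1,183 × $1,817,700 = 89,118.01.
Rounded to nearest $25: Okafor $230,475; Ferraro $513,200; Chaudhri $208,975; Vance $462,500; Halvorsen $313,450; Kowalski $89,125. Sum = $1,817,725.
Difference $1,817,700 − $1,817,725 = −$25 applied to Halvorsen: Halvorsen becomes $313,425.

Okafor: $230,475; Ferraro: $513,200; Chaudhri: $208,975; Vance: $462,500; Halvorsen: $313,425; Kowalski: $89,125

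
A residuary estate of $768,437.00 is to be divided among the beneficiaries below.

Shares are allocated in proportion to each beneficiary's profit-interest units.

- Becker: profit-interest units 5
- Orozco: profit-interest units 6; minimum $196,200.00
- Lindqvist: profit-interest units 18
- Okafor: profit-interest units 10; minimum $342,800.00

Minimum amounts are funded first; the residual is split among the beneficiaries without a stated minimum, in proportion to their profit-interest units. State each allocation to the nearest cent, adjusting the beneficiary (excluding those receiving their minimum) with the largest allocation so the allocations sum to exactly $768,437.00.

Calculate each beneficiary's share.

Minimums first: Orozco $196,200.00; Okafor $342,800.00. Residual $229,437.00.
Residual split over remaining profit-interest units 23: Becker 49,877.6087 → $49,877.61; Lindqvist 179,559.3913 → $179,559.39.

Becker: $49,877.61; Orozco: $196,200.00; Lindqvist: $179,559.39; Okafor: $342,800.00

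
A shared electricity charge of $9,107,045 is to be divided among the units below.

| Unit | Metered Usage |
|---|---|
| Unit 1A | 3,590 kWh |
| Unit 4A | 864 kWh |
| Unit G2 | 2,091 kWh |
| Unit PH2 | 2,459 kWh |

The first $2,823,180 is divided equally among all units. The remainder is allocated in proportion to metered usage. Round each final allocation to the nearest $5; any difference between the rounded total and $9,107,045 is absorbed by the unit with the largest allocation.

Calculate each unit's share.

Unit 1A: $3,211,240; Unit 4A: $1,308,780; Unit G2: $2,165,100; Unit PH2: $2,421,925

$2,823,180 shared equally gives $705,795 per unit.
Remainder $6,283,865 by metered usage (total 9,004): Unit 1A 2,505,450.39 → $2,505,450; Unit 4A 602,983.05 → $602,985; Unit G2 1,459,302.72 → $1,459,305; Unit PH2 1,716,128.84 → $1,716,130.
Rounding difference −$5 on remainder applied to Unit 1A.
Totals: Unit 1A $705,795 + $2,505,445 = $3,211,240; Unit 4A $705,795 + $602,985 = $1,308,780; Unit G2 $705,795 + $1,459,305 = $2,165,100; Unit PH2 $705,795 + $1,716,130 = $2,421,925.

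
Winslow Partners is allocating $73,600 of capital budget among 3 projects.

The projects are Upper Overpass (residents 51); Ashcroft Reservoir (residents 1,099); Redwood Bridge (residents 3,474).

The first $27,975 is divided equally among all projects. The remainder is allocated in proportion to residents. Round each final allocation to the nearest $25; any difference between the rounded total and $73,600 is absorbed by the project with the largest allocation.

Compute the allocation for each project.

Equal tier: $27,975 ÷ 3 = $9,325 apiece.
Remainder $45,625 by residents (total 4,624): Upper Overpass 503.22 → $500; Ashcroft Reservoir 10,843.83 → $10,850; Redwood Bridge 34,277.95 → $34,275.
Totals: Upper Overpass $9,325 + $500 = $9,825; Ashcroft Reservoir $9,325 + $10,850 = $20,175; Redwood Bridge $9,325 + $34,275 = $43,600.

Upper Overpass: $9,825 | Ashcroft Reservoir: $20,175 | Redwood Bridge: $43,600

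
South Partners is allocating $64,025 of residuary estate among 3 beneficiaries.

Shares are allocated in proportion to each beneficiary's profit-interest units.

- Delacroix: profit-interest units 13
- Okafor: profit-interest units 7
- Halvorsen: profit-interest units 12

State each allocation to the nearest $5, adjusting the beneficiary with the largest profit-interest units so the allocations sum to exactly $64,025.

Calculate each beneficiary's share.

Delacroix: $26,010; Okafor: $14,005; Halvorsen: $24,010

Sum of profit-interest units: 13 + 7 + 12 = 32.
Pro-rata amounts: Delacroix 26,010.16; Okafor 14,005.47; Halvorsen 24,009.38.
After rounding ($5): Delacroix $26,010; Okafor $14,005; Halvorsen $24,010. Sum = $64,025.
No rounding difference to absorb.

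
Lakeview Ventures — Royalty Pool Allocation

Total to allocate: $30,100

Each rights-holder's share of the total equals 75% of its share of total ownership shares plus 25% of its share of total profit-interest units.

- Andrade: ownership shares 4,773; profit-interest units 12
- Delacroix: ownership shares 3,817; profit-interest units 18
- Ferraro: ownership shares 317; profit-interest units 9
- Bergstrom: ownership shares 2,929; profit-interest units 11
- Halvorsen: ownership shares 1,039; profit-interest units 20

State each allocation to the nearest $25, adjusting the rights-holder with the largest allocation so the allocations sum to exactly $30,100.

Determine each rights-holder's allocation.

Andrade: $9,650 | Delacroix: $8,625 | Ferraro: $1,525 | Bergstrom: $6,325 | Halvorsen: $3,975

Totals — ownership shares 12,875, profit-interest units 70.
Combined weights (75% ownership shares + 25% profit-interest units): Andrade 0.3209; Delacroix 0.2866; Ferraro 0.0506; Bergstrom 0.2099; Halvorsen 0.1320.
Proportional shares: Andrade 9,658.97; Delacroix 8,627.72; Ferraro 1,523.33; Bergstrom 6,318.20; Halvorsen 3,971.78.
Rounded to nearest $25: Andrade $9,650; Delacroix $8,625; Ferraro $1,525; Bergstrom $6,325; Halvorsen $3,975. Sum = $30,100.
No rounding difference to absorb.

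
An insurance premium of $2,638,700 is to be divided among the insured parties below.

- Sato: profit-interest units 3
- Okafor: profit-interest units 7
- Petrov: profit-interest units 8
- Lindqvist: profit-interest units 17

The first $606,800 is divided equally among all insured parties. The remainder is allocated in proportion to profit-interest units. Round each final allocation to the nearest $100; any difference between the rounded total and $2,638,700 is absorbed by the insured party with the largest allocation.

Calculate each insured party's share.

Sato: $325,900 · Okafor: $558,100 · Petrov: $616,100 · Lindqvist: $1,138,600

Equal tier: $606,800 ÷ 4 = $151,700 apiece.
Remainder $2,031,900 by profit-interest units (total 35): Sato 174,162.86 → $174,200; Okafor 406,380.00 → $406,400; Petrov 464,434.29 → $464,400; Lindqvist 986,922.86 → $986,900.
Totals: Sato $151,700 + $174,200 = $325,900; Okafor $151,700 + $406,400 = $558,100; Petrov $151,700 + $464,400 = $616,100; Lindqvist $151,700 + $986,900 = $1,138,600.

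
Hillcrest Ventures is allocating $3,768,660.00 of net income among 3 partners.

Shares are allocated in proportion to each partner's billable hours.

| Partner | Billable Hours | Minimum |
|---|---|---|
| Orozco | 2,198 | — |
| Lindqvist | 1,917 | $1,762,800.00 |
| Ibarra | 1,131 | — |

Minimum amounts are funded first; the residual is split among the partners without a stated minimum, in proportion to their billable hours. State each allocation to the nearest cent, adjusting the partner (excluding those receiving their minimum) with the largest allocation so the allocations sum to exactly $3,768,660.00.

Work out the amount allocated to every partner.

Orozco: $1,324,385.79 | Lindqvist: $1,762,800.00 | Ibarra: $681,474.21

Fund the minimums — Lindqvist $1,762,800.00. Residual $2,005,860.00.
Residual split over remaining billable hours 3,329: Orozco 1,324,385.7855 → $1,324,385.79; Ibarra 681,474.2145 → $681,474.21.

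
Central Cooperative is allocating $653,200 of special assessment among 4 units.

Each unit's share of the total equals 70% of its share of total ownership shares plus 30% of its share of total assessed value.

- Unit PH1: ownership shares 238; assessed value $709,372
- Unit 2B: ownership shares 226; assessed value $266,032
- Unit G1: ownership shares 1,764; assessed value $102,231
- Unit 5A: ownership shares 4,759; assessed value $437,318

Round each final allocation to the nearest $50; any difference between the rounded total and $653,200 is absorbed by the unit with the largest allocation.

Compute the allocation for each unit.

Unit PH1: $107,350; Unit 2B: $49,200; Unit G1: $128,650; Unit 5A: $368,000

Ownership shares total 6,987; assessed value total 1,514,953.
Blended shares (70% ownership shares + 30% assessed value): Unit PH1 0.1643; Unit 2B 0.0753; Unit G1 0.1970; Unit 5A 0.5634.
Raw shares: Unit PH1 107,332.74; Unit 2B 49,201.17; Unit G1 128,662.50; Unit 5A 368,003.58.
At nearest $50: Unit PH1 $107,350; Unit 2B $49,200; Unit G1 $128,650; Unit 5A $368,000. Sum = $653,200.
No rounding difference to absorb.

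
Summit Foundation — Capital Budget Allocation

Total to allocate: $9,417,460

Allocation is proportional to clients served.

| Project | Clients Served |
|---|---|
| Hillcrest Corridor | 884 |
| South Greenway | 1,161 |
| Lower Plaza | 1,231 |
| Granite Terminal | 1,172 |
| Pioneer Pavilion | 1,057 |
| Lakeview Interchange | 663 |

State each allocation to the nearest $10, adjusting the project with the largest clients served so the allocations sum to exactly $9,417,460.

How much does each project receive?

Hillcrest Corridor: $1,349,710 | South Greenway: $1,772,640 | Lower Plaza: $1,879,530 | Granite Terminal: $1,789,440 | Pioneer Pavilion: $1,613,850 | Lakeview Interchange: $1,012,290

Sum of clients served: 6,168.
Unrounded shares: Hillcrest Corridor 884/6,168 × $9,417,460 = 1,349,713.79; South Greenway 1,161/6,168 × $9,417,460 = 1,772,644.46; Lower Plaza 1,231/6,168 × $9,417,460 = 1,879,522.25; Granite Terminal 1,172/6,168 × $9,417,460 = 1,789,439.55; Pioneer Pavilion 1,057/6,168 × $9,417,460 = 1,613,854.61; Lakeview Interchange 663/6,168 × $9,417,460 = 1,012,285.34.
After rounding ($10): Hillcrest Corridor $1,349,710; South Greenway $1,772,640; Lower Plaza $1,879,520; Granite Terminal $1,789,440; Pioneer Pavilion $1,613,850; Lakeview Interchange $1,012,290. Sum = $9,417,450.
Difference $9,417,460 − $9,417,450 = +$10 applied to largest clients served (Lower Plaza): Lower Plaza becomes $1,879,530.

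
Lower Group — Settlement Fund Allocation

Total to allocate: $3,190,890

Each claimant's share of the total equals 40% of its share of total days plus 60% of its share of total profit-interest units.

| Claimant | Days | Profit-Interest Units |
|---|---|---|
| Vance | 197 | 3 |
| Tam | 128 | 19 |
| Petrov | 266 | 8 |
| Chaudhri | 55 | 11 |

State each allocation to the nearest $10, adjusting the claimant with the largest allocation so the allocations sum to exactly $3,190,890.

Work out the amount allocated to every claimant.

Totals — days 646, profit-interest units 41.
Combined weights (40% days + 60% profit-interest units): Vance 0.1659; Tam 0.3573; Petrov 0.2818; Chaudhri 0.1950.
Proportional shares: Vance 529,317.16; Tam 1,140,123.33; Petrov 899,125.96; Chaudhri 622,323.54.
After rounding ($10): Vance $529,320; Tam $1,140,120; Petrov $899,130; Chaudhri $622,320. Sum = $3,190,890.
No rounding difference to absorb.

Vance: $529,320 | Tam: $1,140,120 | Petrov: $899,130 | Chaudhri: $622,320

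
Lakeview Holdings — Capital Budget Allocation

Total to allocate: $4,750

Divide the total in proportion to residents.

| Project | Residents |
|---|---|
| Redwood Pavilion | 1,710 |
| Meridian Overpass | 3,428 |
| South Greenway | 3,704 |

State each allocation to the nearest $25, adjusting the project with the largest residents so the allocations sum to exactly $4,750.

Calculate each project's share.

Redwood Pavilion: $925 | Meridian Overpass: $1,850 | South Greenway: $1,975

Combined residents = 1,710 + 3,428 + 3,704 = 8,842.
Unrounded shares: Redwood Pavilion 918.63; Meridian Overpass 1,841.55; South Greenway 1,989.82.
After rounding ($25): Redwood Pavilion $925; Meridian Overpass $1,850; South Greenway $2,000. Sum = $4,775.
Difference $4,750 − $4,775 = −$25 applied to largest residents (South Greenway): South Greenway becomes $1,975.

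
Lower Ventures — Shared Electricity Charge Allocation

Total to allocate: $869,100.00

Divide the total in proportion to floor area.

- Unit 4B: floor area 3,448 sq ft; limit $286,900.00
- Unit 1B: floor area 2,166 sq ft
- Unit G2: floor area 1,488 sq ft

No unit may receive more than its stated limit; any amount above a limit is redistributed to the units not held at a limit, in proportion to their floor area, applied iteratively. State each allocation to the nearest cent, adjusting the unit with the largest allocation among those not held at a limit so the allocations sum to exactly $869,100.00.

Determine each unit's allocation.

Unit 4B: $286,900.00 · Unit 1B: $345,113.63 · Unit G2: $237,086.37

Sum of floor area: 7,102.
Pro-rata shares before constraints: Unit 4B 421,945.4801; Unit 1B 265,062.0389; Unit G2 182,092.4810.
Held at cap: Unit 4B ($286,900.00); balance $582,200.00 reallocated over remaining floor area 3,654.
Redistributed shares: Unit 1B 345,113.6289 → $345,113.63; Unit G2 237,086.3711 → $237,086.37.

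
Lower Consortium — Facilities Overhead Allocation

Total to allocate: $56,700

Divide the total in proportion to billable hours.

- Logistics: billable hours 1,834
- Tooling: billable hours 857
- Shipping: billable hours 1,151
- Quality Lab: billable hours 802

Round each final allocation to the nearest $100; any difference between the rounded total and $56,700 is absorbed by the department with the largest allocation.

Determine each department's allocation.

Sum of billable hours: 4,644.
Unrounded shares: Logistics 1,834/4,644 × $56,700 = 22,391.86; Tooling 857/4,644 × $56,700 = 10,463.37; Shipping 1,151/4,644 × $56,700 = 14,052.91; Quality Lab 802/4,644 × $56,700 = 9,791.86.
After rounding ($100): Logistics $22,400; Tooling $10,500; Shipping $14,100; Quality Lab $9,800. Sum = $56,800.
Difference $56,700 − $56,800 = −$100 applied to largest allocation (Logistics): Logistics becomes $22,300.

Logistics: $22,300; Tooling: $10,500; Shipping: $14,100; Quality Lab: $9,800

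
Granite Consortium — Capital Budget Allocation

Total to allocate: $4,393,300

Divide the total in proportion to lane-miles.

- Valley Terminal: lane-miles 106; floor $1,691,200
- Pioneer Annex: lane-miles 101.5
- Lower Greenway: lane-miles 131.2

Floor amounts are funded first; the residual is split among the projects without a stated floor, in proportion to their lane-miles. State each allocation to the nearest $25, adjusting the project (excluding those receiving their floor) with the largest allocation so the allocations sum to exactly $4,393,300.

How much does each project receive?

Minimums first: Valley Terminal $1,691,200. Remaining pool $2,702,100.
Remaining pool split over remaining lane-miles 232.7: Pioneer Annex 1,178,612.59 → $1,178,625; Lower Greenway 1,523,487.41 → $1,523,475.

Valley Terminal: $1,691,200 · Pioneer Annex: $1,178,625 · Lower Greenway: $1,523,475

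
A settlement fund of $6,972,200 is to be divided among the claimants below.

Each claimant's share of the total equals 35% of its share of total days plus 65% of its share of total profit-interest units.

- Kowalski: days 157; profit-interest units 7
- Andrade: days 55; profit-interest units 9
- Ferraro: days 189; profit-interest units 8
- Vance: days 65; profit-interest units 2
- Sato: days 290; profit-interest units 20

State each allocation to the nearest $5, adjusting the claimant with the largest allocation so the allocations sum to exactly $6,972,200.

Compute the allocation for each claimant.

Kowalski: $1,196,415 | Andrade: $1,064,215 | Ferraro: $1,398,230 | Vance: $406,850 | Sato: $2,906,490

Totals — days 756, profit-interest units 46.
Combined weights (35% days + 65% profit-interest units): Kowalski 0.1716; Andrade 0.1526; Ferraro 0.2005; Vance 0.0584; Sato 0.4169.
Pro-rata amounts: Kowalski 1,196,417.17; Andrade 1,064,214.83; Ferraro 1,398,229.24; Vance 406,852.01; Sato 2,906,486.76.
After rounding ($5): Kowalski $1,196,415; Andrade $1,064,215; Ferraro $1,398,230; Vance $406,850; Sato $2,906,485. Sum = $6,972,195.
Difference $6,972,200 − $6,972,195 = +$5 applied to largest allocation (Sato): Sato becomes $2,906,490.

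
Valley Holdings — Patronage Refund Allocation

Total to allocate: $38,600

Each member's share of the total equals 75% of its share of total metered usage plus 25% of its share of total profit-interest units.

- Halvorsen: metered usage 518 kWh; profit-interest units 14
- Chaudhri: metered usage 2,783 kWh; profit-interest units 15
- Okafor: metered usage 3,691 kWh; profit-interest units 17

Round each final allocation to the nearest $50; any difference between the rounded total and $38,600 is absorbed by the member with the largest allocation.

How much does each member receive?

Halvorsen: $5,100; Chaudhri: $14,650; Okafor: $18,850

Totals — metered usage 6,992, profit-interest units 46.
Blended shares (75% metered usage + 25% profit-interest units): Halvorsen 0.1317; Chaudhri 0.3800; Okafor 0.4883.
Pro-rata amounts: Halvorsen 5,081.71; Chaudhri 14,669.60; Okafor 18,848.69.
At nearest $50: Halvorsen $5,100; Chaudhri $14,650; Okafor $18,850. Sum = $38,600.
Sum already equals the total — no adjustment.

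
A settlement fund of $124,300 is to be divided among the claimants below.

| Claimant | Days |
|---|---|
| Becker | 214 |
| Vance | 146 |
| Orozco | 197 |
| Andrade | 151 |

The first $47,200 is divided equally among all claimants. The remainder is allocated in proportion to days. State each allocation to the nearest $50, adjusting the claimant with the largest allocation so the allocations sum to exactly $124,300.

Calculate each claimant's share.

Becker: $35,100; Vance: $27,700; Orozco: $33,250; Andrade: $28,250

Equal tier: $47,200 ÷ 4 = $11,800 apiece.
Remainder $77,100 by days (total 708): Becker 23,304.24 → $23,300; Vance 15,899.15 → $15,900; Orozco 21,452.97 → $21,450; Andrade 16,443.64 → $16,450.
Totals: Becker $11,800 + $23,300 = $35,100; Vance $11,800 + $15,900 = $27,700; Orozco $11,800 + $21,450 = $33,250; Andrade $11,800 + $16,450 = $28,250.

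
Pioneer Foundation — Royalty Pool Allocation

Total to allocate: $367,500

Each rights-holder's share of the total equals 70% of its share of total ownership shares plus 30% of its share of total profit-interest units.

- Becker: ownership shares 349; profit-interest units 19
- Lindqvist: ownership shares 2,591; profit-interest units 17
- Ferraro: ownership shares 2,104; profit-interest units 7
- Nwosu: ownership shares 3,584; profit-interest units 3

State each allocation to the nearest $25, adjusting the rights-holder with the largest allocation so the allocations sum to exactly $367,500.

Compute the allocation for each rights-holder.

Becker: $55,950 · Lindqvist: $118,000 · Ferraro: $79,500 · Nwosu: $114,050

Totals — ownership shares 8,628, profit-interest units 46.
Combined weights (70% ownership shares + 30% profit-interest units): Becker 0.1522; Lindqvist 0.3211; Ferraro 0.2164; Nwosu 0.3103.
Raw shares: Becker 55,943.73; Lindqvist 117,997.09; Ferraro 79,509.44; Nwosu 114,049.74.
After rounding ($25): Becker $55,950; Lindqvist $118,000; Ferraro $79,500; Nwosu $114,050. Sum = $367,500.
Sum already equals the total — no adjustment.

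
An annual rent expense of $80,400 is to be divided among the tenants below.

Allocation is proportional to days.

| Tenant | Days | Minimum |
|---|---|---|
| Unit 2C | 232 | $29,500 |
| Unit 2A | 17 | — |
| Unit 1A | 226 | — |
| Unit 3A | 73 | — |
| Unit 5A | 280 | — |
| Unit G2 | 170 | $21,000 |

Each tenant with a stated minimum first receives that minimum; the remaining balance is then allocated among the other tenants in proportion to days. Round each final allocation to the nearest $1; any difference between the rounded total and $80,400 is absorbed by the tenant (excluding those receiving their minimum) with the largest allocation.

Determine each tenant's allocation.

Fund the minimums — Unit 2C $29,500; Unit G2 $21,000. Residual $29,900.
Residual split over remaining days 596: Unit 2A 852.85 → $853; Unit 1A 11,337.92 → $11,338; Unit 3A 3,662.25 → $3,662; Unit 5A 14,046.98 → $14,047.

Unit 2C: $29,500 | Unit 2A: $853 | Unit 1A: $11,338 | Unit 3A: $3,662 | Unit 5A: $14,047 | Unit G2: $21,000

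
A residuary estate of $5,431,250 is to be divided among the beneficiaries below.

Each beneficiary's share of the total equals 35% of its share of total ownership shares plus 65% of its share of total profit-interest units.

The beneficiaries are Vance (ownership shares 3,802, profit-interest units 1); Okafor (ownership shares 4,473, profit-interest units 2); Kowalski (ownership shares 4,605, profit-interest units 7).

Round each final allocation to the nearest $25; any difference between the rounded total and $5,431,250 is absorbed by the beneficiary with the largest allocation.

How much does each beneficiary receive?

Vance: $914,150 | Okafor: $1,366,225 | Kowalski: $3,150,875

Ownership shares total 12,880; profit-interest units total 10.
Blended shares (35% ownership shares + 65% profit-interest units): Vance 0.1683; Okafor 0.2515; Kowalski 0.5801.
Raw shares: Vance 914,162.02; Okafor 1,366,225.03; Kowalski 3,150,862.94.
Rounded to nearest $25: Vance $914,150; Okafor $1,366,225; Kowalski $3,150,875. Sum = $5,431,250.
Rounded total matches; no reconciliation needed.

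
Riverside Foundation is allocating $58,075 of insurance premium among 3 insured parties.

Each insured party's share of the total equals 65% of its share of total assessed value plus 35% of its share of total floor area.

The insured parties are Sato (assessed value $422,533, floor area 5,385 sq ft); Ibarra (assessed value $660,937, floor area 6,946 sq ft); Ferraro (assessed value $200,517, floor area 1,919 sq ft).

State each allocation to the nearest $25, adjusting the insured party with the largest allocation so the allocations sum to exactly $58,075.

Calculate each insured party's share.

Assessed value total 1,283,987; floor area total 14,250.
Combined weights (65% assessed value + 35% floor area): Sato 0.3462; Ibarra 0.5052; Ferraro 0.1486.
Proportional shares: Sato 20,103.50; Ibarra 29,339.11; Ferraro 8,632.40.
After rounding ($25): Sato $20,100; Ibarra $29,350; Ferraro $8,625. Sum = $58,075.
Sum already equals the total — no adjustment.

Sato: $20,100 · Ibarra: $29,350 · Ferraro: $8,625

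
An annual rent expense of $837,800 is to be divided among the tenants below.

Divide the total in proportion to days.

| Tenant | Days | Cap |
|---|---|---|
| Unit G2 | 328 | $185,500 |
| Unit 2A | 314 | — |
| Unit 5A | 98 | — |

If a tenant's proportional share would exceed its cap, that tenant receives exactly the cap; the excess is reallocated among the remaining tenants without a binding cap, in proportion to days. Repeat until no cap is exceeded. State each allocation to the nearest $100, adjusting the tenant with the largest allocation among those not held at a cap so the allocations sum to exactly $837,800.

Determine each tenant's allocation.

Sum of days: 740.
Pro-rata shares before constraints: Unit G2 371,349.19; Unit 2A 355,498.92; Unit 5A 110,951.89.
Cap binds for Unit G2 ($185,500); residual $652,300 reallocated over remaining days 412.
Remaining shares: Unit 2A 497,141.26 → $497,100; Unit 5A 155,158.74 → $155,200.

Unit G2: $185,500 | Unit 2A: $497,100 | Unit 5A: $155,200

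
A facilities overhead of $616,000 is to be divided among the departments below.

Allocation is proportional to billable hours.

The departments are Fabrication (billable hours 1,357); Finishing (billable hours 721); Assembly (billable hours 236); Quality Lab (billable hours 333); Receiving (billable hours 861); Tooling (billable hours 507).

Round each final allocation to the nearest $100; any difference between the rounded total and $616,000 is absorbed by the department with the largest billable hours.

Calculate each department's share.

Fabrication: $208,200; Finishing: $110,600; Assembly: $36,200; Quality Lab: $51,100; Receiving: $132,100; Tooling: $77,800

Combined billable hours = 1,357 + 721 + 236 + 333 + 861 + 507 = 4,015.
Pro-rata amounts: Fabrication 208,197.26; Finishing 110,619.18; Assembly 36,208.22; Quality Lab 51,090.41; Receiving 132,098.63; Tooling 77,786.30.
After rounding ($100): Fabrication $208,200; Finishing $110,600; Assembly $36,200; Quality Lab $51,100; Receiving $132,100; Tooling $77,800. Sum = $616,000.
Rounded total matches; no reconciliation needed.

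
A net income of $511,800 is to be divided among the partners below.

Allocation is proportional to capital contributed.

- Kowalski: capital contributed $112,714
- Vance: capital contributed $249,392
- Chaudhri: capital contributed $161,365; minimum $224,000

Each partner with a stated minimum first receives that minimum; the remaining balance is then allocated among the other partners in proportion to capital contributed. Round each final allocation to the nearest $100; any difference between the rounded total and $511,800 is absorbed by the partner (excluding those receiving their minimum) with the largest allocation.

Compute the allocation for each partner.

Kowalski: $89,600 | Vance: $198,200 | Chaudhri: $224,000

Minimums first: Chaudhri $224,000. Remaining pool $287,800.
Remaining pool split over remaining capital contributed 362,106: Kowalski 89,584.51 → $89,600; Vance 198,215.49 → $198,200.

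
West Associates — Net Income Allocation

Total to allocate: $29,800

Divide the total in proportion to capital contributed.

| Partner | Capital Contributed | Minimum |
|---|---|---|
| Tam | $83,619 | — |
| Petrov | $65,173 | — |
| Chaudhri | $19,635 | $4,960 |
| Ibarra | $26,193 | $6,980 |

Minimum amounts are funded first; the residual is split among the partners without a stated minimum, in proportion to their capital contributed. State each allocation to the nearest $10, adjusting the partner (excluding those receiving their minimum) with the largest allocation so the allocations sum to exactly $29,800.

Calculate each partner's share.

Tam: $10,040 | Petrov: $7,820 | Chaudhri: $4,960 | Ibarra: $6,980

Fund the minimums — Chaudhri $4,960; Ibarra $6,980. Residual $17,860.
Residual split over remaining capital contributed 148,792: Tam 10,037.07 → $10,040; Petrov 7,822.93 → $7,820.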